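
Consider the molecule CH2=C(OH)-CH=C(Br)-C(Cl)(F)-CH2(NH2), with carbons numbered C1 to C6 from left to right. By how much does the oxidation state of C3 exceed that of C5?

C3: 3C, 1H → 0 − 1 = -1
C5: 2C, 1F, 1Cl → 0 + 1 + 1 = +2
Difference: -1 − (+2) = -3.

-3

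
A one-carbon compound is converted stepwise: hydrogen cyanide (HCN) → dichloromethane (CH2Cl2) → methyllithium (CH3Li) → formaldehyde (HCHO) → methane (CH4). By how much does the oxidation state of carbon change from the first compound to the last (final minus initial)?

-6

Carbon oxidation states along the series — hydrogen cyanide: +2, dichloromethane: 0, methyllithium: -4, formaldehyde: 0, methane: -4.
Net change = -4 − (+2) = -6.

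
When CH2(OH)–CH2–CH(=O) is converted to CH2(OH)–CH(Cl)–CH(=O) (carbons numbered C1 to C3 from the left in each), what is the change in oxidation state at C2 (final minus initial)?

+2

Before: C2 has 2 bonds to C, 2 bonds to H → oxidation state -2.
After: C2 has 2 bonds to C, 1 bond to H, 1 bond to Cl → oxidation state 0.
Δ = 0 − (-2) = +2, so this is an oxidation at C2.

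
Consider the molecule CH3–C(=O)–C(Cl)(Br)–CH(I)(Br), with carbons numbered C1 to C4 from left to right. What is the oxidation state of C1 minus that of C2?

C1: 1C, 3H → 0 − 3 = -3
C2: 2C, 2O → 0 + 2 = +2
Difference: -3 − (+2) = -5.

-5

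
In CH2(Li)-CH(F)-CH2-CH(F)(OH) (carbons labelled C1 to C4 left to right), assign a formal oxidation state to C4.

+1

Each bond to a more electronegative atom (O, N, halogen) counts +1, each bond to a less electronegative atom (H, metal, B, Si) counts −1, and each C–C bond counts 0.
C4 has one bond to C (0), one bond to H (-1), one bond to F (+1), one bond to O (+1).
Oxidation state = 0 − 1 + 1 + 1 = +1.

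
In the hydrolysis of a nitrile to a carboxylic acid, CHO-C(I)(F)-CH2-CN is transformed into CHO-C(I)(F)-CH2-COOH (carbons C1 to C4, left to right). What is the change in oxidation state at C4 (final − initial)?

Before: C4 has 1 bond to C, 3 bonds to N → oxidation state +3.
After: C4 has 1 bond to C, 3 bonds to O → oxidation state +3.
Δ = +3 − (+3) = 0, so no net redox change at C4.

0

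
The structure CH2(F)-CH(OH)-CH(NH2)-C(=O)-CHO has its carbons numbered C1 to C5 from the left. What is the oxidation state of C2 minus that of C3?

C2: 2C, 1H, 1O → 0 − 1 + 1 = 0
C3: 2C, 1H, 1N → 0 − 1 + 1 = 0
Difference: 0 − (0) = 0.

0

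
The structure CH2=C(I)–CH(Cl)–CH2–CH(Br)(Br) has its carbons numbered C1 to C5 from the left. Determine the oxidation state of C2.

+1

C2 has a double bond to C (2×0 = 0), one bond to C (0), one bond to I (+1).
Oxidation state = 0 + 0 + 1 = +1.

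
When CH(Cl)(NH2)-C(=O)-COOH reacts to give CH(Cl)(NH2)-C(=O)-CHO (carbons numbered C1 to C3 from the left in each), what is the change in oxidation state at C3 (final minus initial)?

-2

Before: C3 has 1 bond to C, 3 bonds to O → oxidation state +3.
After: C3 has 1 bond to C, 1 bond to H, 2 bonds to O → oxidation state +1.
Δ = +1 − (+3) = -2, so this is a reduction at C3.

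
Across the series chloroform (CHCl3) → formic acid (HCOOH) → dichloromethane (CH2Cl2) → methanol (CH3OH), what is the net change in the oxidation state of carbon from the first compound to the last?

-4

Carbon oxidation states along the series — chloroform: +2, formic acid: +2, dichloromethane: 0, methanol: -2.
Net change = -2 − (+2) = -4.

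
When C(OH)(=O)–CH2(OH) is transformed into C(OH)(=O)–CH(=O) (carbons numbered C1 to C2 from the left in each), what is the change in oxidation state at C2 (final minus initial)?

+2

Before: C2 has 1 bond to C, 2 bonds to H, 1 bond to O → oxidation state -1.
After: C2 has 1 bond to C, 1 bond to H, 2 bonds to O → oxidation state +1.
Δ = +1 − (-1) = +2, so this is an oxidation at C2.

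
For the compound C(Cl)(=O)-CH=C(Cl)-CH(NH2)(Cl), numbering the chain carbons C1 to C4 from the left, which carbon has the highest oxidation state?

Tallying each carbon's bonds:
C1: 1C, 2O, 1Cl → 0 + 2 + 1 = +3
C2: 3C, 1H → 0 − 1 = -1
C3: 3C, 1Cl → 0 + 1 = +1
C4: 1C, 1H, 1N, 1Cl → 0 − 1 + 1 + 1 = +1
The most oxidised carbon is C1 at +3.

C1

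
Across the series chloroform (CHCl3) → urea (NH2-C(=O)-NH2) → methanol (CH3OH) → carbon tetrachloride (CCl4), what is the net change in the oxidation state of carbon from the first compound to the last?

+2

Carbon oxidation states along the series — chloroform: +2, urea: +4, methanol: -2, carbon tetrachloride: +4.
Net change = +4 − (+2) = +2.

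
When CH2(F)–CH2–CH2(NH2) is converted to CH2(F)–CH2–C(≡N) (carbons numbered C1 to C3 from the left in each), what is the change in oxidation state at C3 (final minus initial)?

+4

Before: C3 has 1 bond to C, 2 bonds to H, 1 bond to N → oxidation state -1.
After: C3 has 1 bond to C, 3 bonds to N → oxidation state +3.
Δ = +3 − (-1) = +4, so this is an oxidation at C3.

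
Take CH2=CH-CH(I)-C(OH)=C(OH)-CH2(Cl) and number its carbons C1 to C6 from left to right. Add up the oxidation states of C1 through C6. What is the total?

-2

Assign +1 per bond to O/N/halogen, −1 per bond to H or an electropositive element, and 0 per bond to carbon. Tallying each carbon:
C1: 2C, 2H → 0 − 2 = -2
C2: 3C, 1H → 0 − 1 = -1
C3: 2C, 1H, 1I → 0 − 1 + 1 = 0
C4: 3C, 1O → 0 + 1 = +1
C5: 3C, 1O → 0 + 1 = +1
C6: 1C, 2H, 1Cl → 0 − 2 + 1 = -1
Sum = -2 − 1 + 0 + 1 + 1 − 1 = -2.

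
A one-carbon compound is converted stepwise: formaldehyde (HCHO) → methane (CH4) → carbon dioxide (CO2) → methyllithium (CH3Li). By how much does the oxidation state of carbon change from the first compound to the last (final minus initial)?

-4

Carbon oxidation states along the series — formaldehyde: 0, methane: -4, carbon dioxide: +4, methyllithium: -4.
Net change = -4 − (0) = -4.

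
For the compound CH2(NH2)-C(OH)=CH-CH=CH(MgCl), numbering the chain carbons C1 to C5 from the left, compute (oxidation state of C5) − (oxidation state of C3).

C5: 2C, 1H, 1Mg → 0 − 1 − 1 = -2
C3: 3C, 1H → 0 − 1 = -1
Difference: -2 − (-1) = -1.

-1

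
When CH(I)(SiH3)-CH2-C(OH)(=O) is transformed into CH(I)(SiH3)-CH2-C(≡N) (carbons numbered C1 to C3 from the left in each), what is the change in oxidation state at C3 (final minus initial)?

0

Before: C3 has 1 bond to C, 3 bonds to O → oxidation state +3.
After: C3 has 1 bond to C, 3 bonds to N → oxidation state +3.
Δ = +3 − (+3) = 0, so no net redox change at C3.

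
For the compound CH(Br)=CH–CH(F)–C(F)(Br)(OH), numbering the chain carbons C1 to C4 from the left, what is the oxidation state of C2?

Assign +1 per bond to O/N/halogen, −1 per bond to H or an electropositive element, and 0 per bond to carbon.
C2 has a double bond to C (2×0 = 0), one bond to C (0), one bond to H (-1).
Oxidation state = 0 + 0 − 1 = -1.

-1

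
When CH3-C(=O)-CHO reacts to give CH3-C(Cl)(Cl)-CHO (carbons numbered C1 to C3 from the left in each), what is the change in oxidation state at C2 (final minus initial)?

0

Before: C2 has 2 bonds to C, 2 bonds to O → oxidation state +2.
After: C2 has 2 bonds to C, 2 bonds to Cl → oxidation state +2.
Δ = +2 − (+2) = 0, so no net redox change at C2.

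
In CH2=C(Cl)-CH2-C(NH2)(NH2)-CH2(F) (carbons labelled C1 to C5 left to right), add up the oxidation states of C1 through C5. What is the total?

-2

Bonds to more-electronegative neighbours contribute +1 each, bonds to H or metals contribute −1 each, and C–C bonds contribute 0. Tallying each carbon:
C1: 2C, 2H → 0 − 2 = -2
C2: 3C, 1Cl → 0 + 1 = +1
C3: 2C, 2H → 0 − 2 = -2
C4: 2C, 2N → 0 + 2 = +2
C5: 1C, 2H, 1F → 0 − 2 + 1 = -1
Sum = -2 + 1 − 2 + 2 − 1 = -2.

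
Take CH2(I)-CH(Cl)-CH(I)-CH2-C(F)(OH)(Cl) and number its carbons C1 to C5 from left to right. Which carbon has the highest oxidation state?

Tallying each carbon's bonds:
C1: 1C, 2H, 1I → 0 − 2 + 1 = -1
C2: 2C, 1H, 1Cl → 0 − 1 + 1 = 0
C3: 2C, 1H, 1I → 0 − 1 + 1 = 0
C4: 2C, 2H → 0 − 2 = -2
C5: 1C, 1O, 1F, 1Cl → 0 + 1 + 1 + 1 = +3
The most oxidised carbon is C5 at +3.

C5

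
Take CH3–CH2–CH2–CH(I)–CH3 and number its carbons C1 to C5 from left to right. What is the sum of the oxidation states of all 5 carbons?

Each bond to a more electronegative atom (O, N, halogen) counts +1, each bond to a less electronegative atom (H, metal, B, Si) counts −1, and each C–C bond counts 0. Tallying each carbon:
C1: 1C, 3H → 0 − 3 = -3
C2: 2C, 2H → 0 − 2 = -2
C3: 2C, 2H → 0 − 2 = -2
C4: 2C, 1H, 1I → 0 − 1 + 1 = 0
C5: 1C, 3H → 0 − 3 = -3
Sum = -3 − 2 − 2 + 0 − 3 = -10.

-10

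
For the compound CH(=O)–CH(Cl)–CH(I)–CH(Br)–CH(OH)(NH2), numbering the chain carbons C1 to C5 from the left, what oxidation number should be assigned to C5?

Bonds to more-electronegative neighbours contribute +1 each, bonds to H or metals contribute −1 each, and C–C bonds contribute 0.
C5 has one bond to C (0), one bond to O (+1), one bond to H (-1), one bond to N (+1).
Oxidation state = 0 + 1 − 1 + 1 = +1.

+1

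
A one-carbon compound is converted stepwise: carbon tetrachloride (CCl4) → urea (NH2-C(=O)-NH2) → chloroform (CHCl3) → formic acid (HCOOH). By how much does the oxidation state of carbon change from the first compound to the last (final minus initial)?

-2

Carbon oxidation states along the series — carbon tetrachloride: +4, urea: +4, chloroform: +2, formic acid: +2.
Net change = +2 − (+4) = -2.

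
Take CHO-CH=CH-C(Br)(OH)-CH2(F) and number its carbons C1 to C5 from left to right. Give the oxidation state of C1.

C1 has one bond to C (0), a double bond to O (2×+1 = +2), one bond to H (-1).
Oxidation state = 0 + 2 − 1 = +1.

+1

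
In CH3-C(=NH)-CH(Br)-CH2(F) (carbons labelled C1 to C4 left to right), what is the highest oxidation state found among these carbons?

+2

Count +1 for every bond to an atom more electronegative than carbon and −1 for every bond to one less electronegative; C–C bonds are 0. Tallying each carbon:
C1: 1C, 3H → 0 − 3 = -3
C2: 2C, 2N → 0 + 2 = +2
C3: 2C, 1H, 1Br → 0 − 1 + 1 = 0
C4: 1C, 2H, 1F → 0 − 2 + 1 = -1
The highest value is +2.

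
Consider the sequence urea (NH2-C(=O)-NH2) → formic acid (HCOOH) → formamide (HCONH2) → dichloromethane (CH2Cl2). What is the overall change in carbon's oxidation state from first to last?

-4

Carbon oxidation states along the series — urea: +4, formic acid: +2, formamide: +2, dichloromethane: 0.
Net change = 0 − (+4) = -4.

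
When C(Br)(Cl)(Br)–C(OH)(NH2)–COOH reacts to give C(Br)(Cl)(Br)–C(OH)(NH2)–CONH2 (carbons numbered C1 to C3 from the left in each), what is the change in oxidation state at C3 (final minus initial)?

Before: C3 has 1 bond to C, 3 bonds to O → oxidation state +3.
After: C3 has 1 bond to C, 2 bonds to O, 1 bond to N → oxidation state +3.
Δ = +3 − (+3) = 0, so no net redox change at C3.

0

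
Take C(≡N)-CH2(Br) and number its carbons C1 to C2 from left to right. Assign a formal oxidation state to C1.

C1 has one bond to C (0), a triple bond to N (3×+1 = +3).
Oxidation state = 0 + 3 = +3.

+3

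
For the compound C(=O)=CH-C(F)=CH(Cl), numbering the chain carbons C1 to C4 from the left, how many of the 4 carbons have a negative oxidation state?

1

Tallying each carbon's bonds:
C1: 2C, 2O → 0 + 2 = +2
C2: 3C, 1H → 0 − 1 = -1
C3: 3C, 1F → 0 + 1 = +1
C4: 2C, 1H, 1Cl → 0 − 1 + 1 = 0
1 carbon (C2) meets the condition.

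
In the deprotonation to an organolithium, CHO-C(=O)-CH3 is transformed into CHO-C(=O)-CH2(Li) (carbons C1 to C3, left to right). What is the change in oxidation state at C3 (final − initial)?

0

Before: C3 has 1 bond to C, 3 bonds to H → oxidation state -3.
After: C3 has 1 bond to C, 2 bonds to H, 1 bond to Li → oxidation state -3.
Δ = -3 − (-3) = 0, so no net redox change at C3.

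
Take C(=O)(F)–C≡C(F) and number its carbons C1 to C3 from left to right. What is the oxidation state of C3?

+1

C3 has a triple bond to C (3×0 = 0), one bond to F (+1).
Oxidation state = 0 + 1 = +1.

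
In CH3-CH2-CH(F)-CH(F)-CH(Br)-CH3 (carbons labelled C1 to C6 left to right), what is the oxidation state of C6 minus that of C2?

C6: 1C, 3H → 0 − 3 = -3
C2: 2C, 2H → 0 − 2 = -2
Difference: -3 − (-2) = -1.

-1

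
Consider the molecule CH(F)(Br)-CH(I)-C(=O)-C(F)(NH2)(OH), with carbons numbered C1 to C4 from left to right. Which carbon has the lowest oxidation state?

Bonds to more-electronegative neighbours contribute +1 each, bonds to H or metals contribute −1 each, and C–C bonds contribute 0. Tallying each carbon:
C1: 1C, 1H, 1F, 1Br → 0 − 1 + 1 + 1 = +1
C2: 2C, 1H, 1I → 0 − 1 + 1 = 0
C3: 2C, 2O → 0 + 2 = +2
C4: 1C, 1O, 1N, 1F → 0 + 1 + 1 + 1 = +3
The most reduced carbon is C2 at 0.

C2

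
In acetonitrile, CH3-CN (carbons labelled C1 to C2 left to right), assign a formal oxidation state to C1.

-3

Bonds to more-electronegative neighbours contribute +1 each, bonds to H or metals contribute −1 each, and C–C bonds contribute 0.
C1 has one bond to H (-1), one bond to H (-1), one bond to H (-1), one bond to C (0).
Oxidation state = -1 − 1 − 1 + 0 = -3.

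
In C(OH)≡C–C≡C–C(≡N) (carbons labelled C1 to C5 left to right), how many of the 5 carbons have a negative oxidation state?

0

Tallying each carbon's bonds:
C1: 3C, 1O → 0 + 1 = +1
C2: 4C → 0 = 0
C3: 4C → 0 = 0
C4: 4C → 0 = 0
C5: 1C, 3N → 0 + 3 = +3
0 carbons meet the condition.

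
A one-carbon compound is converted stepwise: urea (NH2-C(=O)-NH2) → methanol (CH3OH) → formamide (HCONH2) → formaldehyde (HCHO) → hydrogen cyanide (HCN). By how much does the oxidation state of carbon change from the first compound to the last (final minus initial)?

-2

Carbon oxidation states along the series — urea: +4, methanol: -2, formamide: +2, formaldehyde: 0, hydrogen cyanide: +2.
Net change = +2 − (+4) = -2.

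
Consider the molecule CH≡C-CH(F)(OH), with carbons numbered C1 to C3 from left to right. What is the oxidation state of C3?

+1

Each bond to a more electronegative atom (O, N, halogen) counts +1, each bond to a less electronegative atom (H, metal, B, Si) counts −1, and each C–C bond counts 0.
C3 has one bond to C (0), one bond to H (-1), one bond to F (+1), one bond to O (+1).
Oxidation state = 0 − 1 + 1 + 1 = +1.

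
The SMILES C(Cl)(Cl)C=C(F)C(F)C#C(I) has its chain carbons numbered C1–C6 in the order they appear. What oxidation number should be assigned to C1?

+1

Bonds to more-electronegative neighbours contribute +1 each, bonds to H or metals contribute −1 each, and C–C bonds contribute 0.
C1 has one bond to C (0), one bond to Cl (+1), one bond to H (-1), one bond to Cl (+1).
Oxidation state = 0 + 1 − 1 + 1 = +1.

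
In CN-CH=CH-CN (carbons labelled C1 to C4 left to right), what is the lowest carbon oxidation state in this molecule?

-1

Tallying each carbon's bonds:
C1: 1C, 3N → 0 + 3 = +3
C2: 3C, 1H → 0 − 1 = -1
C3: 3C, 1H → 0 − 1 = -1
C4: 1C, 3N → 0 + 3 = +3
The lowest value is -1.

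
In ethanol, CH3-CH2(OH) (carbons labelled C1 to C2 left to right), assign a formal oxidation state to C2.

C2 has one bond to H (-1), one bond to H (-1), one bond to O (+1), one bond to C (0).
Oxidation state = -1 − 1 + 1 + 0 = -1.

-1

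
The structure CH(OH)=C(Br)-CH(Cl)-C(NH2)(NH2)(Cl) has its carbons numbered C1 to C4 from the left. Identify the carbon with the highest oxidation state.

C4

Tallying each carbon's bonds:
C1: 2C, 1H, 1O → 0 − 1 + 1 = 0
C2: 3C, 1Br → 0 + 1 = +1
C3: 2C, 1H, 1Cl → 0 − 1 + 1 = 0
C4: 1C, 2N, 1Cl → 0 + 2 + 1 = +3
The most oxidised carbon is C4 at +3.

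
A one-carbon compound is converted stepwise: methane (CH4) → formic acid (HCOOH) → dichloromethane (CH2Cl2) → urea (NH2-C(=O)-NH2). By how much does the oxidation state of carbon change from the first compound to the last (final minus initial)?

Carbon oxidation states along the series — methane: -4, formic acid: +2, dichloromethane: 0, urea: +4.
Net change = +4 − (-4) = +8.

+8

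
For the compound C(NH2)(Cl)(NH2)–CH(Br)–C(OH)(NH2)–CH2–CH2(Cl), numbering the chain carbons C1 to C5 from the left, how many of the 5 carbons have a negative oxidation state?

Tallying each carbon's bonds:
C1: 1C, 2N, 1Cl → 0 + 2 + 1 = +3
C2: 2C, 1H, 1Br → 0 − 1 + 1 = 0
C3: 2C, 1O, 1N → 0 + 1 + 1 = +2
C4: 2C, 2H → 0 − 2 = -2
C5: 1C, 2H, 1Cl → 0 − 2 + 1 = -1
2 carbons (C4, C5) meet the condition.

2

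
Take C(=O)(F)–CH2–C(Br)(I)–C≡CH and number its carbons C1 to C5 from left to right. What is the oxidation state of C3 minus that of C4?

C3: 2C, 1Br, 1I → 0 + 1 + 1 = +2
C4: 4C → 0 = 0
Difference: +2 − (0) = +2.

+2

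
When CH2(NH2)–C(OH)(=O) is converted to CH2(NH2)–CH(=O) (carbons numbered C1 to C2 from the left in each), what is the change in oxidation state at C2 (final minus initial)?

Before: C2 has 1 bond to C, 3 bonds to O → oxidation state +3.
After: C2 has 1 bond to C, 1 bond to H, 2 bonds to O → oxidation state +1.
Δ = +1 − (+3) = -2, so this is a reduction at C2.

-2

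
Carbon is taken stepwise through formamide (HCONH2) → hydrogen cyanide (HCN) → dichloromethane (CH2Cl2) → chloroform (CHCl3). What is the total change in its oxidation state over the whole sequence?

0

Carbon oxidation states along the series — formamide: +2, hydrogen cyanide: +2, dichloromethane: 0, chloroform: +2.
Net change = +2 − (+2) = 0.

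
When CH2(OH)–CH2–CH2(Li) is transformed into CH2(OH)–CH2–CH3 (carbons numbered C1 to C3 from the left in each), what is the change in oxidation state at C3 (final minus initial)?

0

Before: C3 has 1 bond to C, 2 bonds to H, 1 bond to Li → oxidation state -3.
After: C3 has 1 bond to C, 3 bonds to H → oxidation state -3.
Δ = -3 − (-3) = 0, so no net redox change at C3.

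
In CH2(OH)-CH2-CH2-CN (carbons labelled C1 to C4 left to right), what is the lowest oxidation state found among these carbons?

-2

Tallying each carbon's bonds:
C1: 1C, 2H, 1O → 0 − 2 + 1 = -1
C2: 2C, 2H → 0 − 2 = -2
C3: 2C, 2H → 0 − 2 = -2
C4: 1C, 3N → 0 + 3 = +3
The lowest value is -2.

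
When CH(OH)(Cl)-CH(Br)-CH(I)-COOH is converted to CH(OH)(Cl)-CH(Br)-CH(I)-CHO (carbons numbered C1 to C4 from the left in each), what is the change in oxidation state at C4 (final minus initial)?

Before: C4 has 1 bond to C, 3 bonds to O → oxidation state +3.
After: C4 has 1 bond to C, 1 bond to H, 2 bonds to O → oxidation state +1.
Δ = +1 − (+3) = -2, so this is a reduction at C4.

-2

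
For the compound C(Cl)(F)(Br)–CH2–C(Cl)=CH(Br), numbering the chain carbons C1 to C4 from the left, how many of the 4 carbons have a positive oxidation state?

Each bond to a more electronegative atom (O, N, halogen) counts +1, each bond to a less electronegative atom (H, metal, B, Si) counts −1, and each C–C bond counts 0. Tallying each carbon:
C1: 1C, 1F, 1Cl, 1Br → 0 + 1 + 1 + 1 = +3
C2: 2C, 2H → 0 − 2 = -2
C3: 3C, 1Cl → 0 + 1 = +1
C4: 2C, 1H, 1Br → 0 − 1 + 1 = 0
2 carbons (C1, C3) meet the condition.

2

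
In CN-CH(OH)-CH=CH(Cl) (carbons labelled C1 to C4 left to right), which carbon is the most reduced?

Tallying each carbon's bonds:
C1: 1C, 3N → 0 + 3 = +3
C2: 2C, 1H, 1O → 0 − 1 + 1 = 0
C3: 3C, 1H → 0 − 1 = -1
C4: 2C, 1H, 1Cl → 0 − 1 + 1 = 0
The most reduced carbon is C3 at -1.

C3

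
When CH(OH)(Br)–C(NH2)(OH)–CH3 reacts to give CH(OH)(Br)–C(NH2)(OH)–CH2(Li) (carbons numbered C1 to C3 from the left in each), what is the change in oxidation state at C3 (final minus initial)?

0

Before: C3 has 1 bond to C, 3 bonds to H → oxidation state -3.
After: C3 has 1 bond to C, 2 bonds to H, 1 bond to Li → oxidation state -3.
Δ = -3 − (-3) = 0, so no net redox change at C3.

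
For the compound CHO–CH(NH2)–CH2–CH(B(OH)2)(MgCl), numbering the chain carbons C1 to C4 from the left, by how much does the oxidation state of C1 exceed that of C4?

+4

C1: 1C, 1H, 2O → 0 − 1 + 2 = +1
C4: 1C, 1H, 1Mg, 1B → 0 − 1 − 1 − 1 = -3
Difference: +1 − (-3) = +4.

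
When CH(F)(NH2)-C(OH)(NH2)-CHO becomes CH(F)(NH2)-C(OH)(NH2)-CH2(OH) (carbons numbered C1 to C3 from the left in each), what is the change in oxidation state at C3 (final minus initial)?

Before: C3 has 1 bond to C, 1 bond to H, 2 bonds to O → oxidation state +1.
After: C3 has 1 bond to C, 2 bonds to H, 1 bond to O → oxidation state -1.
Δ = -1 − (+1) = -2, so this is a reduction at C3.

-2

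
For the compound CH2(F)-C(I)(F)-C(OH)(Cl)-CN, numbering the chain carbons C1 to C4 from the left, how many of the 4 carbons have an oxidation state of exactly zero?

0

Each bond to a more electronegative atom (O, N, halogen) counts +1, each bond to a less electronegative atom (H, metal, B, Si) counts −1, and each C–C bond counts 0. Tallying each carbon:
C1: 1C, 2H, 1F → 0 − 2 + 1 = -1
C2: 2C, 1F, 1I → 0 + 1 + 1 = +2
C3: 2C, 1O, 1Cl → 0 + 1 + 1 = +2
C4: 1C, 3N → 0 + 3 = +3
0 carbons meet the condition.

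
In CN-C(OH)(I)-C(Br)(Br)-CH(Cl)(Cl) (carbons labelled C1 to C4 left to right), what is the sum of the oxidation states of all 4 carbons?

+8

Tallying each carbon's bonds:
C1: 1C, 3N → 0 + 3 = +3
C2: 2C, 1O, 1I → 0 + 1 + 1 = +2
C3: 2C, 2Br → 0 + 2 = +2
C4: 1C, 1H, 2Cl → 0 − 1 + 2 = +1
Sum = +3 + 2 + 2 + 1 = +8.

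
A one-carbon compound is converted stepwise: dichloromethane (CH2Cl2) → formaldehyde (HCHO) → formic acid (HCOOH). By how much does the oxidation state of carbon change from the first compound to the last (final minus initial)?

Carbon oxidation states along the series — dichloromethane: 0, formaldehyde: 0, formic acid: +2.
Net change = +2 − (0) = +2.

+2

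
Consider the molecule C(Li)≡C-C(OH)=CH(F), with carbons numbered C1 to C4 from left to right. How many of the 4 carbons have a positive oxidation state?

Assign +1 per bond to O/N/halogen, −1 per bond to H or an electropositive element, and 0 per bond to carbon. Tallying each carbon:
C1: 3C, 1Li → 0 − 1 = -1
C2: 4C → 0 = 0
C3: 3C, 1O → 0 + 1 = +1
C4: 2C, 1H, 1F → 0 − 1 + 1 = 0
1 carbon (C3) meets the condition.

1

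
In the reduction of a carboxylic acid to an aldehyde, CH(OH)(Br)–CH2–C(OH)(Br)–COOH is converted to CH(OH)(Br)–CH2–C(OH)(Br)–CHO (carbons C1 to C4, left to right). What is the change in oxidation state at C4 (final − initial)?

-2

Before: C4 has 1 bond to C, 3 bonds to O → oxidation state +3.
After: C4 has 1 bond to C, 1 bond to H, 2 bonds to O → oxidation state +1.
Δ = +1 − (+3) = -2, so this is a reduction at C4.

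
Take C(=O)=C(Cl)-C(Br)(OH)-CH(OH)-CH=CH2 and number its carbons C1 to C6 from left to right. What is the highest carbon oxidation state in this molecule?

Tallying each carbon's bonds:
C1: 2C, 2O → 0 + 2 = +2
C2: 3C, 1Cl → 0 + 1 = +1
C3: 2C, 1O, 1Br → 0 + 1 + 1 = +2
C4: 2C, 1H, 1O → 0 − 1 + 1 = 0
C5: 3C, 1H → 0 − 1 = -1
C6: 2C, 2H → 0 − 2 = -2
The highest value is +2.

+2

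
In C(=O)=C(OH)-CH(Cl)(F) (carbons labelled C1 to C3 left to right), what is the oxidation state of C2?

C2 has a double bond to C (2×0 = 0), one bond to C (0), one bond to O (+1).
Oxidation state = 0 + 0 + 1 = +1.

+1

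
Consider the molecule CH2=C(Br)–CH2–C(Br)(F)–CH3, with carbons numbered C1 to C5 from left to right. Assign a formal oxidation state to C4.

Each bond to a more electronegative atom (O, N, halogen) counts +1, each bond to a less electronegative atom (H, metal, B, Si) counts −1, and each C–C bond counts 0.
C4 has one bond to C (0), one bond to C (0), one bond to Br (+1), one bond to F (+1).
Oxidation state = 0 + 0 + 1 + 1 = +2.

+2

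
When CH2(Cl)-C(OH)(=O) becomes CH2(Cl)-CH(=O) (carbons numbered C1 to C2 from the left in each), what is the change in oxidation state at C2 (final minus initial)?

-2

Before: C2 has 1 bond to C, 3 bonds to O → oxidation state +3.
After: C2 has 1 bond to C, 1 bond to H, 2 bonds to O → oxidation state +1.
Δ = +1 − (+3) = -2, so this is a reduction at C2.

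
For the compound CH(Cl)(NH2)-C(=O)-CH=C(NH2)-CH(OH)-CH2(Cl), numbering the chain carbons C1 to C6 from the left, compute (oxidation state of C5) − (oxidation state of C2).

-2

C5: 2C, 1H, 1O → 0 − 1 + 1 = 0
C2: 2C, 2O → 0 + 2 = +2
Difference: 0 − (+2) = -2.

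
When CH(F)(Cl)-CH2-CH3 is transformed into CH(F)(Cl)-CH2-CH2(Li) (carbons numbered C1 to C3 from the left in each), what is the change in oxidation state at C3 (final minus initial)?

Before: C3 has 1 bond to C, 3 bonds to H → oxidation state -3.
After: C3 has 1 bond to C, 2 bonds to H, 1 bond to Li → oxidation state -3.
Δ = -3 − (-3) = 0, so no net redox change at C3.

0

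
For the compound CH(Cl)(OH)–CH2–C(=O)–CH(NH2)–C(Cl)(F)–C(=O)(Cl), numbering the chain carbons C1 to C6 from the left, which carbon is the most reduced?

Tallying each carbon's bonds:
C1: 1C, 1H, 1O, 1Cl → 0 − 1 + 1 + 1 = +1
C2: 2C, 2H → 0 − 2 = -2
C3: 2C, 2O → 0 + 2 = +2
C4: 2C, 1H, 1N → 0 − 1 + 1 = 0
C5: 2C, 1F, 1Cl → 0 + 1 + 1 = +2
C6: 1C, 2O, 1Cl → 0 + 2 + 1 = +3
The most reduced carbon is C2 at -2.

C2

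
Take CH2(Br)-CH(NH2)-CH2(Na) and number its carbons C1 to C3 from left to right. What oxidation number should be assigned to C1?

-1

Each bond to a more electronegative atom (O, N, halogen) counts +1, each bond to a less electronegative atom (H, metal, B, Si) counts −1, and each C–C bond counts 0.
C1 has one bond to C (0), one bond to H (-1), one bond to Br (+1), one bond to H (-1).
Oxidation state = 0 − 1 + 1 − 1 = -1.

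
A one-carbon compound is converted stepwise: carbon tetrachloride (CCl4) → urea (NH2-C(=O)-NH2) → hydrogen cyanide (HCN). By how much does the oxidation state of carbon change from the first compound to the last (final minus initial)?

-2

Carbon oxidation states along the series — carbon tetrachloride: +4, urea: +4, hydrogen cyanide: +2.
Net change = +2 − (+4) = -2.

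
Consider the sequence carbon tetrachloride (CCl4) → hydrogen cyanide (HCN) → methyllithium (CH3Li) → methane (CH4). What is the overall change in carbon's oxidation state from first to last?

-8

Carbon oxidation states along the series — carbon tetrachloride: +4, hydrogen cyanide: +2, methyllithium: -4, methane: -4.
Net change = -4 − (+4) = -8.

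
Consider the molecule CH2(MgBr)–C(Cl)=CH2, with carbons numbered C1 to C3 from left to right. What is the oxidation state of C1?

-3

Assign +1 per bond to O/N/halogen, −1 per bond to H or an electropositive element, and 0 per bond to carbon.
C1 has one bond to C (0), one bond to H (-1), one bond to H (-1), one bond to Mg (-1).
Oxidation state = 0 − 1 − 1 − 1 = -3.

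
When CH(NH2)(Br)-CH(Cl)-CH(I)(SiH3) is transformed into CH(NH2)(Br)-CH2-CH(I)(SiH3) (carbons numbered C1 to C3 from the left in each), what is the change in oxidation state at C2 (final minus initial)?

-2

Before: C2 has 2 bonds to C, 1 bond to H, 1 bond to Cl → oxidation state 0.
After: C2 has 2 bonds to C, 2 bonds to H → oxidation state -2.
Δ = -2 − (0) = -2, so this is a reduction at C2.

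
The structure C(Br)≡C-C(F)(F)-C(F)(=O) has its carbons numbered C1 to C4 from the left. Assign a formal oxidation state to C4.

C4 has one bond to C (0), one bond to F (+1), a double bond to O (2×+1 = +2).
Oxidation state = 0 + 1 + 2 = +3.

+3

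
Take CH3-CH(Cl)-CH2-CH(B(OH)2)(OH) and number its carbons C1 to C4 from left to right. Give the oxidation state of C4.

Bonds to more-electronegative neighbours contribute +1 each, bonds to H or metals contribute −1 each, and C–C bonds contribute 0.
C4 has one bond to C (0), one bond to H (-1), one bond to B (-1), one bond to O (+1).
Oxidation state = 0 − 1 − 1 + 1 = -1.

-1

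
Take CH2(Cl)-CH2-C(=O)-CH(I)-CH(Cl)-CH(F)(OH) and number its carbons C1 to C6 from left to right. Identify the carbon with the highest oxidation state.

C3

Tallying each carbon's bonds:
C1: 1C, 2H, 1Cl → 0 − 2 + 1 = -1
C2: 2C, 2H → 0 − 2 = -2
C3: 2C, 2O → 0 + 2 = +2
C4: 2C, 1H, 1I → 0 − 1 + 1 = 0
C5: 2C, 1H, 1Cl → 0 − 1 + 1 = 0
C6: 1C, 1H, 1O, 1F → 0 − 1 + 1 + 1 = +1
The most oxidised carbon is C3 at +2.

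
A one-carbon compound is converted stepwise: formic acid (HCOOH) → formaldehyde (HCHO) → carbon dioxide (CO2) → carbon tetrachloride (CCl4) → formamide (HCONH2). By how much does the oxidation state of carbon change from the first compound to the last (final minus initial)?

Carbon oxidation states along the series — formic acid: +2, formaldehyde: 0, carbon dioxide: +4, carbon tetrachloride: +4, formamide: +2.
Net change = +2 − (+2) = 0.

0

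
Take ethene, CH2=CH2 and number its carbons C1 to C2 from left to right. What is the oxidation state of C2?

C2 has one bond to H (-1), one bond to H (-1), a double bond to C (2×0 = 0).
Oxidation state = -1 − 1 + 0 = -2.

-2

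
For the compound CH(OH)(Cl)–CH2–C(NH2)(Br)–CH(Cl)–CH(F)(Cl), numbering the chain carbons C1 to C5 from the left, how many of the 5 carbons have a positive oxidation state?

Tallying each carbon's bonds:
C1: 1C, 1H, 1O, 1Cl → 0 − 1 + 1 + 1 = +1
C2: 2C, 2H → 0 − 2 = -2
C3: 2C, 1N, 1Br → 0 + 1 + 1 = +2
C4: 2C, 1H, 1Cl → 0 − 1 + 1 = 0
C5: 1C, 1H, 1F, 1Cl → 0 − 1 + 1 + 1 = +1
3 carbons (C1, C3, C5) meet the condition.

3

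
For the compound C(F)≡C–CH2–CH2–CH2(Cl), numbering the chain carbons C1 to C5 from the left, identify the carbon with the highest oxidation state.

C1

Assign +1 per bond to O/N/halogen, −1 per bond to H or an electropositive element, and 0 per bond to carbon. Tallying each carbon:
C1: 3C, 1F → 0 + 1 = +1
C2: 4C → 0 = 0
C3: 2C, 2H → 0 − 2 = -2
C4: 2C, 2H → 0 − 2 = -2
C5: 1C, 2H, 1Cl → 0 − 2 + 1 = -1
The most oxidised carbon is C1 at +1.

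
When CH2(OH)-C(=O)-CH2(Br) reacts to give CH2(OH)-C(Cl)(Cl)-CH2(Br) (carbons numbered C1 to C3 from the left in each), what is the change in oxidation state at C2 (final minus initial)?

Before: C2 has 2 bonds to C, 2 bonds to O → oxidation state +2.
After: C2 has 2 bonds to C, 2 bonds to Cl → oxidation state +2.
Δ = +2 − (+2) = 0, so no net redox change at C2.

0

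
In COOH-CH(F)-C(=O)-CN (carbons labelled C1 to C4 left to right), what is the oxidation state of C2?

C2 has one bond to C (0), one bond to C (0), one bond to H (-1), one bond to F (+1).
Oxidation state = 0 + 0 − 1 + 1 = 0.

0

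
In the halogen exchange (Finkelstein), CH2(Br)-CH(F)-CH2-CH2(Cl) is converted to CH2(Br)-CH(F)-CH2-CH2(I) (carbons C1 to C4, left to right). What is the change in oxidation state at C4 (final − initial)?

Before: C4 has 1 bond to C, 2 bonds to H, 1 bond to Cl → oxidation state -1.
After: C4 has 1 bond to C, 2 bonds to H, 1 bond to I → oxidation state -1.
Δ = -1 − (-1) = 0, so no net redox change at C4.

0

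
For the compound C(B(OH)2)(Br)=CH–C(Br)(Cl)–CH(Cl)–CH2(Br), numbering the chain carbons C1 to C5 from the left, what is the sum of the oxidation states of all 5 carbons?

0

Tallying each carbon's bonds:
C1: 2C, 1Br, 1B → 0 + 1 − 1 = 0
C2: 3C, 1H → 0 − 1 = -1
C3: 2C, 1Cl, 1Br → 0 + 1 + 1 = +2
C4: 2C, 1H, 1Cl → 0 − 1 + 1 = 0
C5: 1C, 2H, 1Br → 0 − 2 + 1 = -1
Sum = 0 − 1 + 2 + 0 − 1 = 0.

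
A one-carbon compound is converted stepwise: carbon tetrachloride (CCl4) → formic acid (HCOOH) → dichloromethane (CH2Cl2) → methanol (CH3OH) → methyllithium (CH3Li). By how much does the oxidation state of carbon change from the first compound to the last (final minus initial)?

Carbon oxidation states along the series — carbon tetrachloride: +4, formic acid: +2, dichloromethane: 0, methanol: -2, methyllithium: -4.
Net change = -4 − (+4) = -8.

-8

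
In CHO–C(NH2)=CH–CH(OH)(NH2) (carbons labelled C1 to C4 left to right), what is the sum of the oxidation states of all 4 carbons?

+2

Each bond to a more electronegative atom (O, N, halogen) counts +1, each bond to a less electronegative atom (H, metal, B, Si) counts −1, and each C–C bond counts 0. Tallying each carbon:
C1: 1C, 1H, 2O → 0 − 1 + 2 = +1
C2: 3C, 1N → 0 + 1 = +1
C3: 3C, 1H → 0 − 1 = -1
C4: 1C, 1H, 1O, 1N → 0 − 1 + 1 + 1 = +1
Sum = +1 + 1 − 1 + 1 = +2.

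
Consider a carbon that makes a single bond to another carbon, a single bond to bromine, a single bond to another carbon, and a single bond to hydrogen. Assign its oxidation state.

Assign +1 per bond to O/N/halogen, −1 per bond to H or an electropositive element, and 0 per bond to carbon.
The carbon has one bond to C (0), one bond to C (0), one bond to Br (+1), one bond to H (-1).
Oxidation state = 0 + 0 + 1 − 1 = 0.

0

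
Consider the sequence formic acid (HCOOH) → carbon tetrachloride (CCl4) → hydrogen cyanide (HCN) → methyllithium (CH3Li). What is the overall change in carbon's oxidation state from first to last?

-6

Carbon oxidation states along the series — formic acid: +2, carbon tetrachloride: +4, hydrogen cyanide: +2, methyllithium: -4.
Net change = -4 − (+2) = -6.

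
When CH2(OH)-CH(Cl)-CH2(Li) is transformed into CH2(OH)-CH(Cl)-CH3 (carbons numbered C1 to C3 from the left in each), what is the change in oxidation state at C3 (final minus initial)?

0

Before: C3 has 1 bond to C, 2 bonds to H, 1 bond to Li → oxidation state -3.
After: C3 has 1 bond to C, 3 bonds to H → oxidation state -3.
Δ = -3 − (-3) = 0, so no net redox change at C3.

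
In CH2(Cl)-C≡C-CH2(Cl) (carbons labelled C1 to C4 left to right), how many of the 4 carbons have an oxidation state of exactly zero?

Assign +1 per bond to O/N/halogen, −1 per bond to H or an electropositive element, and 0 per bond to carbon. Tallying each carbon:
C1: 1C, 2H, 1Cl → 0 − 2 + 1 = -1
C2: 4C → 0 = 0
C3: 4C → 0 = 0
C4: 1C, 2H, 1Cl → 0 − 2 + 1 = -1
2 carbons (C2, C3) meet the condition.

2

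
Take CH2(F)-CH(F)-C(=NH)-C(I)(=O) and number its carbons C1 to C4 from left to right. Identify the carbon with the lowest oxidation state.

C1

Assign +1 per bond to O/N/halogen, −1 per bond to H or an electropositive element, and 0 per bond to carbon. Tallying each carbon:
C1: 1C, 2H, 1F → 0 − 2 + 1 = -1
C2: 2C, 1H, 1F → 0 − 1 + 1 = 0
C3: 2C, 2N → 0 + 2 = +2
C4: 1C, 2O, 1I → 0 + 2 + 1 = +3
The most reduced carbon is C1 at -1.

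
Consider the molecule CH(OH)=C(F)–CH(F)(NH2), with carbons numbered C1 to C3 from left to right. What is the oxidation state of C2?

C2 has a double bond to C (2×0 = 0), one bond to C (0), one bond to F (+1).
Oxidation state = 0 + 0 + 1 = +1.

+1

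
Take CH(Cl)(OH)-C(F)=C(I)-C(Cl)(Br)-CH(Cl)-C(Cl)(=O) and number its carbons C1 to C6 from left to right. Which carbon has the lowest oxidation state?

C5

Each bond to a more electronegative atom (O, N, halogen) counts +1, each bond to a less electronegative atom (H, metal, B, Si) counts −1, and each C–C bond counts 0. Tallying each carbon:
C1: 1C, 1H, 1O, 1Cl → 0 − 1 + 1 + 1 = +1
C2: 3C, 1F → 0 + 1 = +1
C3: 3C, 1I → 0 + 1 = +1
C4: 2C, 1Cl, 1Br → 0 + 1 + 1 = +2
C5: 2C, 1H, 1Cl → 0 − 1 + 1 = 0
C6: 1C, 2O, 1Cl → 0 + 2 + 1 = +3
The most reduced carbon is C5 at 0.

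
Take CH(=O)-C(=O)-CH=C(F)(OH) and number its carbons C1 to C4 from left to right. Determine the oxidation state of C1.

+1

C1 has one bond to C (0), a double bond to O (2×+1 = +2), one bond to H (-1).
Oxidation state = 0 + 2 − 1 = +1.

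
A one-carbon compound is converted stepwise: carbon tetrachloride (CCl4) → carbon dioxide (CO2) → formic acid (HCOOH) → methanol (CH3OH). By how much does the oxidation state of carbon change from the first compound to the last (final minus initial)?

-6

Carbon oxidation states along the series — carbon tetrachloride: +4, carbon dioxide: +4, formic acid: +2, methanol: -2.
Net change = -2 − (+4) = -6.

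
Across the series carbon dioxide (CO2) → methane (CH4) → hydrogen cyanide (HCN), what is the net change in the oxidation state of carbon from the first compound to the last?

Carbon oxidation states along the series — carbon dioxide: +4, methane: -4, hydrogen cyanide: +2.
Net change = +2 − (+4) = -2.

-2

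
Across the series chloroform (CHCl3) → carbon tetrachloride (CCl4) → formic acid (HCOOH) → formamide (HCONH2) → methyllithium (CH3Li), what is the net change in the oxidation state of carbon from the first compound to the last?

Carbon oxidation states along the series — chloroform: +2, carbon tetrachloride: +4, formic acid: +2, formamide: +2, methyllithium: -4.
Net change = -4 − (+2) = -6.

-6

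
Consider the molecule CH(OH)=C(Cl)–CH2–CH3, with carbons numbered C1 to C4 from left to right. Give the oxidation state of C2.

+1

C2 has a double bond to C (2×0 = 0), one bond to C (0), one bond to Cl (+1).
Oxidation state = 0 + 0 + 1 = +1.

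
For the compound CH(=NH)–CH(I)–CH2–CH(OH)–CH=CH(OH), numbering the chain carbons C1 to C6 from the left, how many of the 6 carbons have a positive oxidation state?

Each bond to a more electronegative atom (O, N, halogen) counts +1, each bond to a less electronegative atom (H, metal, B, Si) counts −1, and each C–C bond counts 0. Tallying each carbon:
C1: 1C, 1H, 2N → 0 − 1 + 2 = +1
C2: 2C, 1H, 1I → 0 − 1 + 1 = 0
C3: 2C, 2H → 0 − 2 = -2
C4: 2C, 1H, 1O → 0 − 1 + 1 = 0
C5: 3C, 1H → 0 − 1 = -1
C6: 2C, 1H, 1O → 0 − 1 + 1 = 0
1 carbon (C1) meets the condition.

1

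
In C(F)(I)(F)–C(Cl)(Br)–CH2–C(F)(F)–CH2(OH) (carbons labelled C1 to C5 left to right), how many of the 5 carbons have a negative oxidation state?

2

Tallying each carbon's bonds:
C1: 1C, 2F, 1I → 0 + 2 + 1 = +3
C2: 2C, 1Cl, 1Br → 0 + 1 + 1 = +2
C3: 2C, 2H → 0 − 2 = -2
C4: 2C, 2F → 0 + 2 = +2
C5: 1C, 2H, 1O → 0 − 2 + 1 = -1
2 carbons (C3, C5) meet the condition.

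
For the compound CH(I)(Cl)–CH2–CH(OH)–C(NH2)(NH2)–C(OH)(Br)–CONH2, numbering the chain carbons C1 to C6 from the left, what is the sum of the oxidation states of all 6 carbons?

Tallying each carbon's bonds:
C1: 1C, 1H, 1Cl, 1I → 0 − 1 + 1 + 1 = +1
C2: 2C, 2H → 0 − 2 = -2
C3: 2C, 1H, 1O → 0 − 1 + 1 = 0
C4: 2C, 2N → 0 + 2 = +2
C5: 2C, 1O, 1Br → 0 + 1 + 1 = +2
C6: 1C, 2O, 1N → 0 + 2 + 1 = +3
Sum = +1 − 2 + 0 + 2 + 2 + 3 = +6.

+6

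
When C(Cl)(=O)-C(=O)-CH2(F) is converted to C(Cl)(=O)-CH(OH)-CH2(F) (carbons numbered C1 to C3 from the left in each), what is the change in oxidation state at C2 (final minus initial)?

Before: C2 has 2 bonds to C, 2 bonds to O → oxidation state +2.
After: C2 has 2 bonds to C, 1 bond to H, 1 bond to O → oxidation state 0.
Δ = 0 − (+2) = -2, so this is a reduction at C2.

-2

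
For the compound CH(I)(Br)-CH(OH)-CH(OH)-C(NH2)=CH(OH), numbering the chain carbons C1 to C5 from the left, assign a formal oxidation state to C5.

C5 has a double bond to C (2×0 = 0), one bond to O (+1), one bond to H (-1).
Oxidation state = 0 + 1 − 1 = 0.

0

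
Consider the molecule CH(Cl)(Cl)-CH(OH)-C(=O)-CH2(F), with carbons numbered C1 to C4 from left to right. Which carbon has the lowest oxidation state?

C4

Bonds to more-electronegative neighbours contribute +1 each, bonds to H or metals contribute −1 each, and C–C bonds contribute 0. Tallying each carbon:
C1: 1C, 1H, 2Cl → 0 − 1 + 2 = +1
C2: 2C, 1H, 1O → 0 − 1 + 1 = 0
C3: 2C, 2O → 0 + 2 = +2
C4: 1C, 2H, 1F → 0 − 2 + 1 = -1
The most reduced carbon is C4 at -1.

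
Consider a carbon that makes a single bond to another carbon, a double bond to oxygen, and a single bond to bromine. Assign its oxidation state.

Bonds to more-electronegative neighbours contribute +1 each, bonds to H or metals contribute −1 each, and C–C bonds contribute 0.
The carbon has one bond to C (0), one bond to Br (+1), a double bond to O (2×+1 = +2).
Oxidation state = 0 + 1 + 2 = +3.

+3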